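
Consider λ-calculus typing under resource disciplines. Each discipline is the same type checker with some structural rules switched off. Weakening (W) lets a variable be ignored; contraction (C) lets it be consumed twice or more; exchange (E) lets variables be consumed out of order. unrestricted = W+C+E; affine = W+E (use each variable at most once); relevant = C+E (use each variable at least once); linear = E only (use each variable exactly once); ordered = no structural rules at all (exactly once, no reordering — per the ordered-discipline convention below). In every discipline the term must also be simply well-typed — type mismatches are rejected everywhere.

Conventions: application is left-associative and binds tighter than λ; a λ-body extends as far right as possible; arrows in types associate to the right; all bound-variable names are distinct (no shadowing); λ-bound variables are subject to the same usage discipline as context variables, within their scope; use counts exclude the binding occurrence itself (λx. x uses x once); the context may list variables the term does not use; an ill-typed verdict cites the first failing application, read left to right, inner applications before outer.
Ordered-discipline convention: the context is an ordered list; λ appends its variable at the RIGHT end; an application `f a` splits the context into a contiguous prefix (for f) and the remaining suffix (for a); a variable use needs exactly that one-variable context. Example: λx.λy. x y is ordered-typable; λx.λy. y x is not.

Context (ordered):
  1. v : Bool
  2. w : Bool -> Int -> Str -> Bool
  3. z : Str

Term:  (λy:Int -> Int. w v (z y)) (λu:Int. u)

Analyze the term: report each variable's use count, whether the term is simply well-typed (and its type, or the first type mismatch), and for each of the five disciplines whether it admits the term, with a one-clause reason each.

use counts: v: 1; w: 1; z: 1; y [bound]: 1; u [bound]: 1
use order (left to right): w, v, z, y, u
typing: ill-typed: non-arrow in function slot: Str
ordered: ✗ — fails simple typing
linear: ✗ — a type mismatch blocks all five
affine: ✗ — the type mismatch rejects it
relevant: ✗ — not simply typable
unrestricted: ✗ — fails simple typing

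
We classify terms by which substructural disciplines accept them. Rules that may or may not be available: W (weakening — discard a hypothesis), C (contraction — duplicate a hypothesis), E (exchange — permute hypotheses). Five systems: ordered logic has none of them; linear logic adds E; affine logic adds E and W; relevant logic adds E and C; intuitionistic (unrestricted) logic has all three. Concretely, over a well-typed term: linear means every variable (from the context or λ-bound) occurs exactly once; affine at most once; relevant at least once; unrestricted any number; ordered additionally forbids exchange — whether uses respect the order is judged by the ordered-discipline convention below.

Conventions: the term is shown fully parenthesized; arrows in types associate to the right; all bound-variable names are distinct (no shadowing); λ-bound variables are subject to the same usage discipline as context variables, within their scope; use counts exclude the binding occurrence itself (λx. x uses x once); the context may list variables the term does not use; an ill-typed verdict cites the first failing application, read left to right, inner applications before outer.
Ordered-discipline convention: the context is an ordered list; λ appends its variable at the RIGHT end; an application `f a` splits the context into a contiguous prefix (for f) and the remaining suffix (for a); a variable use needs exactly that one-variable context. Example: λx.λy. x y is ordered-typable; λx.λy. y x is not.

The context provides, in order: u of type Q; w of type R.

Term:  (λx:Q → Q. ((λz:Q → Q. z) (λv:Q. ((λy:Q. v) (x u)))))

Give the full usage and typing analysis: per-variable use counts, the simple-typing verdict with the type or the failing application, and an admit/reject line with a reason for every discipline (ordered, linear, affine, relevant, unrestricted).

variable uses: u: 1×; w: 0×; x (λ-bound): 1×; z (λ-bound): 1×; v (λ-bound): 1×; y (λ-bound): 0×
use order (left to right): z, v, x, u
typing: well-typed — term : (Q → Q) → Q → Q
ordered: ✗ — unused: w, y — weakening required
linear: ✗ — unused: w, y — weakening required
affine: ✓ — none of u, w, x, z, v, y used more than once
relevant: ✗ — unused: w, y — weakening required
unrestricted: ✓ — type-checks ((Q → Q) → Q → Q) and nothing is barred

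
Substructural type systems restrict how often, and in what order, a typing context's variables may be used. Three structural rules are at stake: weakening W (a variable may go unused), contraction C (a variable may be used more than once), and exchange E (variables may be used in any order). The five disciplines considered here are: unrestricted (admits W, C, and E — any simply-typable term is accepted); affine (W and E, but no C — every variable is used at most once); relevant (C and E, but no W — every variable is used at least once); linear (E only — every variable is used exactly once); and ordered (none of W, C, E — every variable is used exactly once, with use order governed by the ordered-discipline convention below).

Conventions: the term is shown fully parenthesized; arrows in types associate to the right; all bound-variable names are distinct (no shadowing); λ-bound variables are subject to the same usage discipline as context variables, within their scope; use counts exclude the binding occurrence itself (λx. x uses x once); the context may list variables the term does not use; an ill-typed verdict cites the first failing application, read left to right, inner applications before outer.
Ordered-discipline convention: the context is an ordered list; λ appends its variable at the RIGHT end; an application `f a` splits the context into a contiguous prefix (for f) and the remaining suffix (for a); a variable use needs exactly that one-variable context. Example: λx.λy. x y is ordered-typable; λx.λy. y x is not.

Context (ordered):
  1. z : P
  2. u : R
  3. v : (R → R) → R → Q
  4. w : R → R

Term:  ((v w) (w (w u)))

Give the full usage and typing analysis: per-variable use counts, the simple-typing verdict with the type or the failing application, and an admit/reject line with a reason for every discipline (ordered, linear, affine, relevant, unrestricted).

use counts: z=0, u=1, v=1, w=3
left-to-right use order: v, w, w, w, u
typing: ✓ — Q
ordered ✗ (w ×3 used more than once (contraction); z left unused)
linear ✗ (w ×3 used more than once (contraction); z left unused)
affine ✗ (w ×3 used more than once (contraction))
relevant ✗ (z left unused)
unrestricted ✓ (typability at Q is all that's needed)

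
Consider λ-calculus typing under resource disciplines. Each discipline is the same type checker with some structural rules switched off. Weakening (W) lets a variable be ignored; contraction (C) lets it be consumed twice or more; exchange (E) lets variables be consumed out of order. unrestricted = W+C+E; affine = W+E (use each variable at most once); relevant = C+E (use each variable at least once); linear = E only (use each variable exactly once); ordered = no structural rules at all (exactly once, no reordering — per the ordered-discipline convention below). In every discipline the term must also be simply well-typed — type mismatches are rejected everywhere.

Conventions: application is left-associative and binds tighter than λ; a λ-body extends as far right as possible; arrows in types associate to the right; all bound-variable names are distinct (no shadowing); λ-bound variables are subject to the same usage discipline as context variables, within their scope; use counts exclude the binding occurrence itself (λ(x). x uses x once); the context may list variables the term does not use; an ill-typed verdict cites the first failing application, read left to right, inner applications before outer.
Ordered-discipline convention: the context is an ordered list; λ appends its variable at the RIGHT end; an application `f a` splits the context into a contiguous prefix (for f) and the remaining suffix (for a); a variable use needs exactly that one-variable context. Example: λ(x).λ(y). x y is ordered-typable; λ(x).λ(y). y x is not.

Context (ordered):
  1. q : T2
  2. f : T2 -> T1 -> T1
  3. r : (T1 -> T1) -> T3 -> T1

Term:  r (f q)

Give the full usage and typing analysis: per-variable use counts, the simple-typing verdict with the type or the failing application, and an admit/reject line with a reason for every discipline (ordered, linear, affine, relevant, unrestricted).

usage: q=1; f=1; r=1
order of uses: r, f, q
typing: well-typed — term : T3 -> T1
ordered: ✗ — use order r, f, q needs exchange
linear: ✓ — each of q, f, r used exactly once
affine: ✓ — no duplicate uses among q, f, r
relevant: ✓ — none of q, f, r goes unused
unrestricted: ✓ — well-typed at T3 -> T1; no restrictions here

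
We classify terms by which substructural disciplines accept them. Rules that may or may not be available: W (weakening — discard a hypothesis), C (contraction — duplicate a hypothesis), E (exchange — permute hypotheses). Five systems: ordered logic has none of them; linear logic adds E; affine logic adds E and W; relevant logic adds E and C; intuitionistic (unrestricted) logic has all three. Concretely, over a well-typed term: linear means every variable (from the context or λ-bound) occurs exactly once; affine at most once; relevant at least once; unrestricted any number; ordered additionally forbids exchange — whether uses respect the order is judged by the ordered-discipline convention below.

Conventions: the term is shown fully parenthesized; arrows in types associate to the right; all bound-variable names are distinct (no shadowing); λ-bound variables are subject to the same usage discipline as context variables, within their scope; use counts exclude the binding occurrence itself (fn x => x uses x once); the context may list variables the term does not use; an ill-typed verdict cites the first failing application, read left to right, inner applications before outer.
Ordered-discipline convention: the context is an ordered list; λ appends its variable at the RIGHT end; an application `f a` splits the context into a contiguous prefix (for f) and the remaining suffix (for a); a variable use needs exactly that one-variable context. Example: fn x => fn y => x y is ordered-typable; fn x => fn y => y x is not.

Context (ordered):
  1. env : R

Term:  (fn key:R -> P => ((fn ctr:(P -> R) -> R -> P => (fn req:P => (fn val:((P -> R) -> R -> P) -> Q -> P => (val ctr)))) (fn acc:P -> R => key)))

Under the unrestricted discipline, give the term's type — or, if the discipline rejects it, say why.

term : (R -> P) -> P -> (((P -> R) -> R -> P) -> Q -> P) -> Q -> P
variable uses: env ×0, key (λ-bound) ×1, ctr (λ-bound) ×1, req (λ-bound) ×0, val (λ-bound) ×1, acc (λ-bound) ×0
order of uses: val, ctr, key
typing: well-typed at (R -> P) -> P -> (((P -> R) -> R -> P) -> Q -> P) -> Q -> P
across the five disciplines: ordered ✗ | linear ✗ | affine ✓ | relevant ✗ | unrestricted ✓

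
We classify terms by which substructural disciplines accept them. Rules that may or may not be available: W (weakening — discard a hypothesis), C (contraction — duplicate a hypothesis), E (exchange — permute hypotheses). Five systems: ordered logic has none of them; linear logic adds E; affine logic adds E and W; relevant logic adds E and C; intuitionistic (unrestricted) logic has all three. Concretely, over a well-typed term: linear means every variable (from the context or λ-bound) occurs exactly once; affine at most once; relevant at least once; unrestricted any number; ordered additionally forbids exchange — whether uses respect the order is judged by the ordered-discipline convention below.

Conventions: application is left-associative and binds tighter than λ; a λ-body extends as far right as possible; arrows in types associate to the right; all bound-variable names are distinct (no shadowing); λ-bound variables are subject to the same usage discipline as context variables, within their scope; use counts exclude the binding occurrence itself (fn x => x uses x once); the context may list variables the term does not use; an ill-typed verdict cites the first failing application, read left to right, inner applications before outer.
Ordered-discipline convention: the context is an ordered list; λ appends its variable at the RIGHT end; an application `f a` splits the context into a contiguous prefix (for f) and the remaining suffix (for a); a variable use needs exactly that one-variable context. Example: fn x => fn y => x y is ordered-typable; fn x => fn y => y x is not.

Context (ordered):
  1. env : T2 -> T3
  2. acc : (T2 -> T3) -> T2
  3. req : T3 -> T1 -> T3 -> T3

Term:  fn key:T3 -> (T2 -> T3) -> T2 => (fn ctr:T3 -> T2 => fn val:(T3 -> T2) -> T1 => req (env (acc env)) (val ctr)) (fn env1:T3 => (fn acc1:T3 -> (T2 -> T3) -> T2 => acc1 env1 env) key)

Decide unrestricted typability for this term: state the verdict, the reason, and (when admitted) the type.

yes — type-checks ((T3 -> (T2 -> T3) -> T2) -> ((T3 -> T2) -> T1) -> T3 -> T3) and nothing is barred; term : (T3 -> (T2 -> T3) -> T2) -> ((T3 -> T2) -> T1) -> T3 -> T3
counts: env: 3×, acc: 1×, req: 1×, key (λ-bound): 1×, ctr (λ-bound): 1×, val (λ-bound): 1×, env1 (λ-bound): 1×, acc1 (λ-bound): 1×
order of uses: req, env, acc, env, val, ctr, acc1, env1, env, key
typing: the term checks, with type (T3 -> (T2 -> T3) -> T2) -> ((T3 -> T2) -> T1) -> T3 -> T3
all disciplines: ordered ✗, linear ✗, affine ✗, relevant ✓, unrestricted ✓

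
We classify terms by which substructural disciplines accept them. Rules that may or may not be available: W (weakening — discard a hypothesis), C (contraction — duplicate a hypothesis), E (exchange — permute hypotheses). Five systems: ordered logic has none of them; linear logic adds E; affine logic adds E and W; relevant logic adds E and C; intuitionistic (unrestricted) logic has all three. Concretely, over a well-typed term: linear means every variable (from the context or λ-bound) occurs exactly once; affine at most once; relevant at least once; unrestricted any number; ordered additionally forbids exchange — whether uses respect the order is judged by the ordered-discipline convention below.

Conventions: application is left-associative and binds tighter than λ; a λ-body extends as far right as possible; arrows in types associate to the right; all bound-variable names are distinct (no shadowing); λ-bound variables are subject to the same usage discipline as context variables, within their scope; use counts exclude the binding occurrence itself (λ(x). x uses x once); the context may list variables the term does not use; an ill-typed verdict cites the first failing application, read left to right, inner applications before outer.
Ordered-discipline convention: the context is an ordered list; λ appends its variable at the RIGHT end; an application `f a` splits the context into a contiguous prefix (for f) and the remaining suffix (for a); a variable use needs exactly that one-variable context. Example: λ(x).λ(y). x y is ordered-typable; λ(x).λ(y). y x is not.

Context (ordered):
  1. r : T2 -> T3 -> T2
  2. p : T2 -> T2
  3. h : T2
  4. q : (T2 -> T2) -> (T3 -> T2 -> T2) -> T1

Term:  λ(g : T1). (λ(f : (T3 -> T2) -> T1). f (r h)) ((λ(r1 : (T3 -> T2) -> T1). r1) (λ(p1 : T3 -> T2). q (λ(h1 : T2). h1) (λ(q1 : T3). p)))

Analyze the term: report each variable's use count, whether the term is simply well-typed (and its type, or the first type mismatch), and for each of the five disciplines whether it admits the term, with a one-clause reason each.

use counts: r: 1; p: 1; h: 1; q: 1; g [bound]: 0; f [bound]: 1; r1 [bound]: 1; p1 [bound]: 0; h1 [bound]: 1; q1 [bound]: 0
left-to-right use order: f, r, h, r1, q, h1, p
typing: well-typed at T1 -> T1
ordered ✗ (needs weakening: g, p1, q1 unused)
linear ✗ (needs weakening: g, p1, q1 unused)
affine ✓ (r, p, h, q, g, f, r1, p1, h1, q1: no repeats, contraction unneeded)
relevant ✗ (needs weakening: g, p1, q1 unused)
unrestricted ✓ (typability at T1 -> T1 is all that's needed)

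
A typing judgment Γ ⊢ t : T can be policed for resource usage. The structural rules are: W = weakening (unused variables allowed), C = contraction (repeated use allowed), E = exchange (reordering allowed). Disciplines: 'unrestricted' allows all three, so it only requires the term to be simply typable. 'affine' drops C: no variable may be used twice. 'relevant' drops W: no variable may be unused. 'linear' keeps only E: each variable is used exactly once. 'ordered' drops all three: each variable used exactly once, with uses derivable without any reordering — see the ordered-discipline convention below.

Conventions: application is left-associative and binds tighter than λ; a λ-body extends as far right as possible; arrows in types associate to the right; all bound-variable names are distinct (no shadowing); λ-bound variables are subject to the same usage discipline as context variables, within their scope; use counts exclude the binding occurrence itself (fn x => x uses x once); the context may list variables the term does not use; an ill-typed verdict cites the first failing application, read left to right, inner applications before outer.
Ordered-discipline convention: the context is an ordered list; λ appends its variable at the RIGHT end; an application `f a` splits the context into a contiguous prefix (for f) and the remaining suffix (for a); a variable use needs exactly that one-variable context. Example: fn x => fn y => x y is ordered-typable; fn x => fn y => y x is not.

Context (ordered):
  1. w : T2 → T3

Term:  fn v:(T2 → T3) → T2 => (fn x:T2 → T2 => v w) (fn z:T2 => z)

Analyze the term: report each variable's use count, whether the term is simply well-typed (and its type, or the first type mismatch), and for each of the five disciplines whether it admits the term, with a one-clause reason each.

variable uses: w: 1; v (bound): 1; x (bound): 0; z (bound): 1
uses in reading order: v, w, z
typing: well-typed — term : ((T2 → T3) → T2) → T2
ordered: ✗ — needs weakening: x unused
linear: ✗ — needs weakening: x unused
affine: ✓ — w, v, x, z: no repeats, contraction unneeded
relevant: ✗ — needs weakening: x unused
unrestricted: ✓ — simply typable at ((T2 → T3) → T2) → T2; W, C, E all held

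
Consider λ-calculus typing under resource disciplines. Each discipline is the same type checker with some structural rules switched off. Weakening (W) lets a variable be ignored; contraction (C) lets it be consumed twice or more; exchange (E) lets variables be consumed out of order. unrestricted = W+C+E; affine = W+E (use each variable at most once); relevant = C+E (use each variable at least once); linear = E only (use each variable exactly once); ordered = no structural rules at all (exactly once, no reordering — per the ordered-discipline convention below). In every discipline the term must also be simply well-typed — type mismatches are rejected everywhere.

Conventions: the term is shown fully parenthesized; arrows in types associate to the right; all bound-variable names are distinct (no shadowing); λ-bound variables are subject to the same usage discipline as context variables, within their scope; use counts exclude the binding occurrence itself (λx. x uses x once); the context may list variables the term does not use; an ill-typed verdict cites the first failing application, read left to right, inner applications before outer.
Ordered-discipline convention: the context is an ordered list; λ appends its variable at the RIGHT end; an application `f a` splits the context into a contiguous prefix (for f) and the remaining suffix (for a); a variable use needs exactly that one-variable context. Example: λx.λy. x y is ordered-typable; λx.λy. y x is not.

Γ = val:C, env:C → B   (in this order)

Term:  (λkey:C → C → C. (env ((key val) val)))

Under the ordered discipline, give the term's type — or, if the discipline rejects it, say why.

not well-typed under ordered — needs contraction — val ×2
variable uses: val: 2, env: 1, key (bound): 1
left-to-right use order: env, key, val, val
typing: the term checks, with type (C → C → C) → B
per-discipline verdicts: ordered ✗ · linear ✗ · affine ✗ · relevant ✓ · unrestricted ✓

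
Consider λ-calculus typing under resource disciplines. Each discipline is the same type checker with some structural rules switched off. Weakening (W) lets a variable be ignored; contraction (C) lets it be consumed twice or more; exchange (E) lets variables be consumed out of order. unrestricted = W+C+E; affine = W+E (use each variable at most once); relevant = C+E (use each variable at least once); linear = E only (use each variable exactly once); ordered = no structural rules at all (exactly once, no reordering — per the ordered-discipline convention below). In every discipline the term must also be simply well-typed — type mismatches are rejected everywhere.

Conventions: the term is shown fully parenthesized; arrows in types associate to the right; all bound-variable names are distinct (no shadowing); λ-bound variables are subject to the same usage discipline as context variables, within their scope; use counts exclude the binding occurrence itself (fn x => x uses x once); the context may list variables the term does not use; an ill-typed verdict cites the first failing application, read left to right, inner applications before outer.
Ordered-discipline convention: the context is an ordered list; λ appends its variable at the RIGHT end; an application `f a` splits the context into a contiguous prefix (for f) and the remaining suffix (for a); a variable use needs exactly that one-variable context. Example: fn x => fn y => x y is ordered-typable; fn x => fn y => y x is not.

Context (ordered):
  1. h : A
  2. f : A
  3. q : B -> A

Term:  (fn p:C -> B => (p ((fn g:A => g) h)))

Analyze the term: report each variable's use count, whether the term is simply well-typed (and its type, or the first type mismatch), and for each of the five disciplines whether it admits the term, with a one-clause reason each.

variable uses: h: 1×; f: 0×; q: 0×; p [bound]: 1×; g [bound]: 1×
uses in reading order: p, g, h
typing: ill-typed: a function awaiting C gets A
ordered: ✗, fails simple typing
linear: ✗, a type mismatch blocks all five
affine: ✗, the type mismatch rejects it
relevant: ✗, not simply typable
unrestricted: ✗, fails simple typing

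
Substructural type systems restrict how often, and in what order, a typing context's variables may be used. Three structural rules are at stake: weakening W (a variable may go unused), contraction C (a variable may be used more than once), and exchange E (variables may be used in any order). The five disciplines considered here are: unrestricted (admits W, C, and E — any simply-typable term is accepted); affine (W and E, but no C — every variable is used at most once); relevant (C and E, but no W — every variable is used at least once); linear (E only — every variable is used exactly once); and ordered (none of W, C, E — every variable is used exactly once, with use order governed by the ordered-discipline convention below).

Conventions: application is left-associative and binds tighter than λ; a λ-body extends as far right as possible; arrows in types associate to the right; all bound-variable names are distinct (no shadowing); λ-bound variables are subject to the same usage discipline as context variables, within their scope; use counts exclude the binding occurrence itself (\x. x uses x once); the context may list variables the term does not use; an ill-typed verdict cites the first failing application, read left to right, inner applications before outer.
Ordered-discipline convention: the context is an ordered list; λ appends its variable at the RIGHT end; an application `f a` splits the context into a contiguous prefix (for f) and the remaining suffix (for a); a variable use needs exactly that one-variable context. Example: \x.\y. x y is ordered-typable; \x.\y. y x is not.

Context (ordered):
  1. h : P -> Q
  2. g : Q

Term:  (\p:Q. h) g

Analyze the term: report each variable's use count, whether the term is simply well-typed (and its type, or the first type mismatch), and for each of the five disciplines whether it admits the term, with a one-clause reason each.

counts: h=1; g=1; p (bound)=0
left-to-right use order: h, g
typing: well-typed at P -> Q
ordered: ✗ — p left unused
linear: ✗ — p left unused
affine: ✓ — none of h, g, p used more than once
relevant: ✗ — p left unused
unrestricted: ✓ — typability at P -> Q is all that's needed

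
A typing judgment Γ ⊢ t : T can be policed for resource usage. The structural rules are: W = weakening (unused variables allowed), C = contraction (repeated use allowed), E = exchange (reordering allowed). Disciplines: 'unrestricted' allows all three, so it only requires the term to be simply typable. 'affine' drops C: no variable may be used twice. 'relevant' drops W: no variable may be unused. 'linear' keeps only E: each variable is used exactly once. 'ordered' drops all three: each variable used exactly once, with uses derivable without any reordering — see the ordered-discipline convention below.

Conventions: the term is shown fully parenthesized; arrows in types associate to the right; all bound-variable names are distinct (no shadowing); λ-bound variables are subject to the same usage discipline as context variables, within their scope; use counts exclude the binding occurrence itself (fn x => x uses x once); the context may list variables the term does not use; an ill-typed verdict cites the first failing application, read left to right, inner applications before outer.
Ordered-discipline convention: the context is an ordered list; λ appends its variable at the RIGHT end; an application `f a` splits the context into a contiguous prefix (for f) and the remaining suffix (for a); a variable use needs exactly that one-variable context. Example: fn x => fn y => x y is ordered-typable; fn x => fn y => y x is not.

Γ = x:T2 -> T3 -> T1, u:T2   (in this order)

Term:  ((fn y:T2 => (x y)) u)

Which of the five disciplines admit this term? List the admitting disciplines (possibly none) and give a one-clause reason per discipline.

admitted in: ordered, linear, affine, relevant, unrestricted
usage: x: 1×; u: 1×; y (λ-bound): 1×
uses in reading order: x, y, u
typing: the term checks, with type T3 -> T1
ordered: ✓, single-use (x, u, y), ordered derivation ok
linear: ✓, x, u, y: one use apiece
affine: ✓, no duplicate uses among x, u, y
relevant: ✓, x, u, y: all used, weakening unneeded
unrestricted: ✓, typability at T3 -> T1 is all that's needed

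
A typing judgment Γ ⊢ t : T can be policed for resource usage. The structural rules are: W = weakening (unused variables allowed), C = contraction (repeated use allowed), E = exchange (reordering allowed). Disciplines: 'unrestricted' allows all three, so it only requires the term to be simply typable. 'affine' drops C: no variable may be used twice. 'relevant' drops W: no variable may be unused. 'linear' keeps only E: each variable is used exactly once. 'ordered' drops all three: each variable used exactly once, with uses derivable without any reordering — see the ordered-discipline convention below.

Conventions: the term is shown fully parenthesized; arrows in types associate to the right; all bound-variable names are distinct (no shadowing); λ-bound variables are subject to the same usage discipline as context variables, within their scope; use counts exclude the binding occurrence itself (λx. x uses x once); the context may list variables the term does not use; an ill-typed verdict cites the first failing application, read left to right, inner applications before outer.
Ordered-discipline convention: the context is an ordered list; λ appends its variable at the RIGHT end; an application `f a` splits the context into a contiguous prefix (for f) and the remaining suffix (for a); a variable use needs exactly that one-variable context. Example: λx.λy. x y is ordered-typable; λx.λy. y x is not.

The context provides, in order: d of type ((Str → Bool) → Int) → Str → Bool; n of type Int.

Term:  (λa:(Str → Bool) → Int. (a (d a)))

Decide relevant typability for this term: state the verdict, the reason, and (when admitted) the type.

no — n never used (weakening)
use counts: d: 1, n: 0, a (λ-bound): 2
use order (left to right): a, d, a
typing: well-typed — term : ((Str → Bool) → Int) → Int
all disciplines: ordered ✗, linear ✗, affine ✗, relevant ✗, unrestricted ✓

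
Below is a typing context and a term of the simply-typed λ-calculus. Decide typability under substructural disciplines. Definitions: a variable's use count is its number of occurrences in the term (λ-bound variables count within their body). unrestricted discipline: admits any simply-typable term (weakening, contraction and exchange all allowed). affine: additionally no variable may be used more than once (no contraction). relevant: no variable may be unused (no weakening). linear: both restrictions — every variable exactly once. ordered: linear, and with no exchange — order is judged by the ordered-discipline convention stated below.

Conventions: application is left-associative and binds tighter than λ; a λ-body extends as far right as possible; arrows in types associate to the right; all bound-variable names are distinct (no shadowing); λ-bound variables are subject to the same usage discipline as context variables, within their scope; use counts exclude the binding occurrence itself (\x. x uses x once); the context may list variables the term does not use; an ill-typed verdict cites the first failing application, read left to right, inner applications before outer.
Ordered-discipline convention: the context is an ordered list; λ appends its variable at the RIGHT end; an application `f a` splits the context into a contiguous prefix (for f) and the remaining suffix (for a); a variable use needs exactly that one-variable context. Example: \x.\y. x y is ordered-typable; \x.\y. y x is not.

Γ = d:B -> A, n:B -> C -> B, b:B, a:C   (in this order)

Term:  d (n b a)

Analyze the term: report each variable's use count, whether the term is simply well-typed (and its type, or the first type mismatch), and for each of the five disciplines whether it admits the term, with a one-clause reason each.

usage: d ×1, n ×1, b ×1, a ×1
use order (left to right): d, n, b, a
typing: the term checks, with type A
ordered: ✓ — single-use (d, n, b, a), ordered derivation ok
linear: ✓ — single use per variable (d, n, b, a)
affine: ✓ — none of d, n, b, a used more than once
relevant: ✓ — none of d, n, b, a goes unused
unrestricted: ✓ — well-typed at A; no restrictions here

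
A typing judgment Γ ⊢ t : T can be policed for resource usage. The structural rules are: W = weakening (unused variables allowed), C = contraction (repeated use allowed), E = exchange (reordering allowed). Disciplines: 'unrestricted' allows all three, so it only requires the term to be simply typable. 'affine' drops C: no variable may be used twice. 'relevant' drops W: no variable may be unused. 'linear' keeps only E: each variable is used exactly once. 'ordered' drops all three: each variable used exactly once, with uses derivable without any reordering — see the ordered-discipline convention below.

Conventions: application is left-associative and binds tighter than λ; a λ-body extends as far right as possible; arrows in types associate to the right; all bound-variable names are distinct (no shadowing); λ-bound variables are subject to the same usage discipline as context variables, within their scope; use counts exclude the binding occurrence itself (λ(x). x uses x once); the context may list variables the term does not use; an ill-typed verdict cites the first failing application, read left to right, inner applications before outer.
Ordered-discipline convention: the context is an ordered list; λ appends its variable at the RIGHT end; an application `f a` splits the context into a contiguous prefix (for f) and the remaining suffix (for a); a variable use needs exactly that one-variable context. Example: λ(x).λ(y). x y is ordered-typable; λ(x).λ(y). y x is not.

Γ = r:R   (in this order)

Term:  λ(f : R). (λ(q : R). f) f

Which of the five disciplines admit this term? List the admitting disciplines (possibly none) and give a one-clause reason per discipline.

admitted by: unrestricted
variable uses: r: 0×, f (λ-bound): 2×, q (λ-bound): 0×
left-to-right use order: f, f
typing: well-typed — term : R → R
ordered: ✗, needs contraction — f ×2; needs weakening: r, q unused
linear: ✗, needs contraction — f ×2; needs weakening: r, q unused
affine: ✗, needs contraction — f ×2
relevant: ✗, needs weakening: r, q unused
unrestricted: ✓, typability at R → R is all that's needed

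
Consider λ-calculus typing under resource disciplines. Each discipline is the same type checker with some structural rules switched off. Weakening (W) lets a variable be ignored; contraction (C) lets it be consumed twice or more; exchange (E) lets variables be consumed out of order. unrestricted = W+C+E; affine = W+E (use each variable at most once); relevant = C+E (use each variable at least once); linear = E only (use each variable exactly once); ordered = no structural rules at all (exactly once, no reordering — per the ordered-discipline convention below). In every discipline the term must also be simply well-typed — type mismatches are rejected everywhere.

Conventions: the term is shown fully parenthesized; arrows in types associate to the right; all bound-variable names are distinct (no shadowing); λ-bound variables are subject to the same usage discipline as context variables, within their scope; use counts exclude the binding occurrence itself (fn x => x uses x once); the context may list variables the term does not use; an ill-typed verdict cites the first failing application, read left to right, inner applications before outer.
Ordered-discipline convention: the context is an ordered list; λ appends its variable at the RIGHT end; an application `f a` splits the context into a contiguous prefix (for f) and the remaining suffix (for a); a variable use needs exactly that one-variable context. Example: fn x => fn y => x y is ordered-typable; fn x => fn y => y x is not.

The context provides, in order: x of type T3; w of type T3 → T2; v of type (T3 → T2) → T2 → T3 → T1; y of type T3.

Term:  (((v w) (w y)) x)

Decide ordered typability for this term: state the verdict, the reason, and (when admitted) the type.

no — repeated use of w ×2
variable uses: x=1; w=2; v=1; y=1
uses in reading order: v, w, w, y, x
typing: well-typed at T1
summary: ordered ✗ · linear ✗ · affine ✗ · relevant ✓ · unrestricted ✓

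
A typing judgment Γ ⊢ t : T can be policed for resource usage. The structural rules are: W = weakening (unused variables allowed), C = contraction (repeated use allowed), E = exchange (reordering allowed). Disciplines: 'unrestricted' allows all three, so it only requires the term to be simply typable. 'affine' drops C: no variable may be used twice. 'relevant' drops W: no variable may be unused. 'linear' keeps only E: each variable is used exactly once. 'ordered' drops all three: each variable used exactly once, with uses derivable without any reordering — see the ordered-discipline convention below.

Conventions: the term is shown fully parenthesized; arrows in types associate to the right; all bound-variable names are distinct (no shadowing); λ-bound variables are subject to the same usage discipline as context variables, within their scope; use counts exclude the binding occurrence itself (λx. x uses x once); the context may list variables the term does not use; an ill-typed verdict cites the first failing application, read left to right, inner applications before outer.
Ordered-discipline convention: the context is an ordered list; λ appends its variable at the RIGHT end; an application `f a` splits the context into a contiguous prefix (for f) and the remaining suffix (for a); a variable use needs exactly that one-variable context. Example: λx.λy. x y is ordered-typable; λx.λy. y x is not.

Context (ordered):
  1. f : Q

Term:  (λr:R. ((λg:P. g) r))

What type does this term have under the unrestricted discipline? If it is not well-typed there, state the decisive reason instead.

not well-typed under unrestricted — the type mismatch rejects it
variable uses: f=0; r (λ-bound)=1; g (λ-bound)=1
order of uses: g, r
typing: ill-typed: an application expects P but receives R
all disciplines: ordered ✗; linear ✗; affine ✗; relevant ✗; unrestricted ✗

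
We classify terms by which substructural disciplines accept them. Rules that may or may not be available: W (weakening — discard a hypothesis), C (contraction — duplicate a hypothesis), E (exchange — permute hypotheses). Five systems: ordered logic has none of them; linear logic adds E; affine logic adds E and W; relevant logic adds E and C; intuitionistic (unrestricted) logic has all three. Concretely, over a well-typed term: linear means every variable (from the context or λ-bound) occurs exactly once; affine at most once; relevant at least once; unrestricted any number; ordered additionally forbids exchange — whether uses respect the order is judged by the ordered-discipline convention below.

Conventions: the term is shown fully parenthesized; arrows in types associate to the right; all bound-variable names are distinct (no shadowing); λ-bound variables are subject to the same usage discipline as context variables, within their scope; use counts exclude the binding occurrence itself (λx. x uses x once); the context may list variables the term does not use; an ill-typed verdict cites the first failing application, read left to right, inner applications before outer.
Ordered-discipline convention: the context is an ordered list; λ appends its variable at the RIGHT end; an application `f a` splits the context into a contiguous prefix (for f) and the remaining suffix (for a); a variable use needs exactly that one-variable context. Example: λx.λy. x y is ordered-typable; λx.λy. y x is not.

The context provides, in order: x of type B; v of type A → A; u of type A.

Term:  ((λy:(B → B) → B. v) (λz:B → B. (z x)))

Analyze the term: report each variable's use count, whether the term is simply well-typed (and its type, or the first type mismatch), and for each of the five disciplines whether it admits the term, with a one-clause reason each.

usage: x: 1, v: 1, u: 0, y [bound]: 0, z [bound]: 1
left-to-right use order: v, z, x
typing: the term checks, with type A → A
ordered: ✗ — needs weakening: u, y unused
linear: ✗ — needs weakening: u, y unused
affine: ✓ — x, v, u, y, z: no repeats, contraction unneeded
relevant: ✗ — needs weakening: u, y unused
unrestricted: ✓ — typability at A → A is all that's needed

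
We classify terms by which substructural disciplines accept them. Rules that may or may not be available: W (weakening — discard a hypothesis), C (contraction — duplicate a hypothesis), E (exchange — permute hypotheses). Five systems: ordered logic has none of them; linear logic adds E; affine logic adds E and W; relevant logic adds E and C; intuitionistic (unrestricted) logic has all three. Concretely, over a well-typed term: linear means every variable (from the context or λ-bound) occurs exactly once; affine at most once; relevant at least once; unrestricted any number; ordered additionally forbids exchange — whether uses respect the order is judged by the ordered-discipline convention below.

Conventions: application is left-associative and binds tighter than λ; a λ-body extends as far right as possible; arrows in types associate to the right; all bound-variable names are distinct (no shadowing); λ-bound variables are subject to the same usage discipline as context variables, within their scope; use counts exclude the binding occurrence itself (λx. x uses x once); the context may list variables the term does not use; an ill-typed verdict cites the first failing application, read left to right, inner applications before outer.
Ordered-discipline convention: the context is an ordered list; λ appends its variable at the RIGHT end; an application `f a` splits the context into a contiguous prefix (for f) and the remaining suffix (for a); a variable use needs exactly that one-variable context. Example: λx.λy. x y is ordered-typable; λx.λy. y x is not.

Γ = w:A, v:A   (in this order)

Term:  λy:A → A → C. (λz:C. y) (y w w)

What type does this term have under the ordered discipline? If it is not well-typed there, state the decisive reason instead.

not well-typed under ordered — repeated use of w ×2, y ×2; v, z left unused
use counts: w: 2; v: 0; y (bound): 2; z (bound): 0
use order (left to right): y, y, w, w
typing: ✓ — (A → A → C) → A → A → C
per-discipline verdicts: ordered ✗, linear ✗, affine ✗, relevant ✗, unrestricted ✓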